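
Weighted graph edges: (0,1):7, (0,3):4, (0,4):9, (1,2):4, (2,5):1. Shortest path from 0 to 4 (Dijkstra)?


Dijkstra from 0:
Distances: {0: 0, 1: 7, 2: 11, 3: 4, 4: 9, 5: 12}
Shortest distance to 4 = 9, path = [0, 4]


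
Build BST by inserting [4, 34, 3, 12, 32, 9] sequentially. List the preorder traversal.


Root = 4; build tree by BST insertion.
Preorder traversal: [4, 3, 34, 12, 9, 32]


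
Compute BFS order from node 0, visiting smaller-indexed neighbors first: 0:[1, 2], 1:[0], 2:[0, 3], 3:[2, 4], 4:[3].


BFS queue: start with [0]
Visit order: [0, 1, 2, 3, 4]


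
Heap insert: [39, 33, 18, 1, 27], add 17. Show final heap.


Append 17: [39, 33, 18, 1, 27, 17]
Bubble up: no swaps needed
Result: [39, 33, 18, 1, 27, 17]


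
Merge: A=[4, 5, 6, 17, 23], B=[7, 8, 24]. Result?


Compare heads, take smaller each step.
Merged: [4, 5, 6, 7, 8, 17, 23, 24]


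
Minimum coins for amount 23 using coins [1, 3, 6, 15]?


dp[0]=0; dp[i]=1+min(dp[i-c] for c in coins)
...dp[18]=2, dp[19]=3, dp[20]=4, dp[21]=2, dp[22]=3, dp[23]=4
Minimum coins for 23 = 4


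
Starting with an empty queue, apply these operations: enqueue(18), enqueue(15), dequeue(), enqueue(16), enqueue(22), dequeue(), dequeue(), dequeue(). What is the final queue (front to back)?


enqueue(18) -> [18]
enqueue(15) -> [18, 15]
dequeue() returns 18 -> [15]
enqueue(16) -> [15, 16]
enqueue(22) -> [15, 16, 22]
dequeue() returns 15 -> [16, 22]
dequeue() returns 16 -> [22]
dequeue() returns 22 -> []
Final queue (front to back): []


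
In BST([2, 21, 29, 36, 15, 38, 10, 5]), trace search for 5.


BST root = 2
Search for 5: compare at each node
Path: [2, 21, 15, 10, 5]


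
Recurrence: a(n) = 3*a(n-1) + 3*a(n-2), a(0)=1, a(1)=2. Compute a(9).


Build bottom-up:
...a(7)=6858, a(8)=26001, a(9)=3*26001+3*6858=98577


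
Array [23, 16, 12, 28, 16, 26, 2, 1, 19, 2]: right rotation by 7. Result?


Right rotate by 7: [28, 16, 26, 2, 1, 19, 2, 23, 16, 12]


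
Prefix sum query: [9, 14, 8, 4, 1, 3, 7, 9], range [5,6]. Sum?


Prefix sums: [0, 9, 23, 31, 35, 36, 39, 46, 55]
Sum[5..6] = prefix[7] - prefix[5] = 46 - 36 = 10


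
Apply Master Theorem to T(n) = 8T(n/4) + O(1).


a=8, b=4, c=0. log_4(8)=1.5 > c=0. Case 1: O(n^log_b(a)) = O(n^1.500)
Complexity: O(n^1.500)


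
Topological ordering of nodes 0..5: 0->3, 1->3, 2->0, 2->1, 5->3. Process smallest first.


Kahn's algorithm, process smallest node first
Order: [2, 0, 1, 4, 5, 3]


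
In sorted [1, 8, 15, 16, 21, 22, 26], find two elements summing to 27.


Two pointers: lo=0, hi=6
Found pair: (1, 26) summing to 27


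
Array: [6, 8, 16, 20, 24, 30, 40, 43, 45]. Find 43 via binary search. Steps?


Search for 43:
[0,8] mid=4 arr[4]=24
[5,8] mid=6 arr[6]=40
[7,8] mid=7 arr[7]=43
Total: 3 comparisons


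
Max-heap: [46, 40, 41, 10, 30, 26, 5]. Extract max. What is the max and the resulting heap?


Max = 46
Replace root with last, heapify down
Resulting heap: [41, 40, 26, 10, 30, 5]


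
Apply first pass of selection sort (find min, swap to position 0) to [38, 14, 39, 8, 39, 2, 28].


After one pass: [2, 14, 39, 8, 39, 38, 28]


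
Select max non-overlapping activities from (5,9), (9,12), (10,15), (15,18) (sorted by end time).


Greedy: pick earliest-ending, then skip overlaps.
Selected (3 activities): [(5, 9), (9, 12), (15, 18)]


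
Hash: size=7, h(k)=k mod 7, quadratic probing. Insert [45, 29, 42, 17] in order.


Insertions: 45->slot 3; 29->slot 1; 42->slot 0; 17->slot 4
Table: [42, 29, None, 45, 17, None, None]


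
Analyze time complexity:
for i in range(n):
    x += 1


Per nesting level: O(n) = O(n)
Complexity: O(n)


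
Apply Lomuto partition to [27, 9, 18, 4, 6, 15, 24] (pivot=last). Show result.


Elements <= 24 go left of pivot.
Result: [9, 18, 4, 6, 15, 24, 27], pivot at index 5


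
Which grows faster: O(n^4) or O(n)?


linear grows slower than quartic
O(n) is asymptotically smaller; O(n^4) grows faster


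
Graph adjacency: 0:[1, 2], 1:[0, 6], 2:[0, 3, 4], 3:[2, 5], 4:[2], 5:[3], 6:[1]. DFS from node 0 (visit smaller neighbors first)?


DFS stack-based: start with [0]
Visit order: [0, 1, 6, 2, 3, 5, 4]


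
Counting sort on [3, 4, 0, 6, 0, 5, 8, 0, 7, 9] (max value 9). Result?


Count array: [3, 0, 0, 1, 1, 1, 1, 1, 1, 1]
Reconstruct: [0, 0, 0, 3, 4, 5, 6, 7, 8, 9]


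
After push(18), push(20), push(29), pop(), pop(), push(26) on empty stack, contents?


push(18) -> [18]
push(20) -> [18, 20]
push(29) -> [18, 20, 29]
pop() returns 29 -> [18, 20]
pop() returns 20 -> [18]
push(26) -> [18, 26]
Final stack (bottom to top): [18, 26]


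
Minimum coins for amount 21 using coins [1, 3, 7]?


dp[0]=0; dp[i]=1+min(dp[i-c] for c in coins)
...dp[16]=4, dp[17]=3, dp[18]=4, dp[19]=5, dp[20]=4, dp[21]=3
Minimum coins for 21 = 3


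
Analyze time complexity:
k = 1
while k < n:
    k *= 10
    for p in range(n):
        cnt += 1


Per nesting level: O(log n) * O(n) = O(n log n)
Complexity: O(n log n)


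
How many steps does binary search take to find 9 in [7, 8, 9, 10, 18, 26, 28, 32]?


Search for 9:
[0,7] mid=3 arr[3]=10
[0,2] mid=1 arr[1]=8
[2,2] mid=2 arr[2]=9
Total: 3 comparisons


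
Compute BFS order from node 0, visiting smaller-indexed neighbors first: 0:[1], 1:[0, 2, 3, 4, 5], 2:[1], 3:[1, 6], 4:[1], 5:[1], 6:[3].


BFS queue: start with [0]
Visit order: [0, 1, 2, 3, 4, 5, 6]


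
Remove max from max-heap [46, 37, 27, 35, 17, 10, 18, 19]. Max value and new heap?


Max = 46
Replace root with last, heapify down
Resulting heap: [37, 35, 27, 19, 17, 10, 18]


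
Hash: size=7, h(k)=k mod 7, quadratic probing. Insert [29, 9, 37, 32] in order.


Insertions: 29->slot 1; 9->slot 2; 37->slot 3; 32->slot 4
Table: [None, 29, 9, 37, 32, None, None]


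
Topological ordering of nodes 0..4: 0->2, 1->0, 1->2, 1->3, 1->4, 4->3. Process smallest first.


Kahn's algorithm, process smallest node first
Order: [1, 0, 2, 4, 3]


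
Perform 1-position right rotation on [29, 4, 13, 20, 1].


Right rotate by 1: [1, 29, 4, 13, 20]


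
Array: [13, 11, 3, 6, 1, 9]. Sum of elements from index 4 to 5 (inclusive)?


Prefix sums: [0, 13, 24, 27, 33, 34, 43]
Sum[4..5] = prefix[6] - prefix[4] = 43 - 33 = 10


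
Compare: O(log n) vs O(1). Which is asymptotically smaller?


constant grows slower than logarithmic
O(1) is asymptotically smaller; O(log n) grows faster


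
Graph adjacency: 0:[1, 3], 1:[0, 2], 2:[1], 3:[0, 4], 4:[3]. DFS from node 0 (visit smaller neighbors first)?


DFS stack-based: start with [0]
Visit order: [0, 1, 2, 3, 4]


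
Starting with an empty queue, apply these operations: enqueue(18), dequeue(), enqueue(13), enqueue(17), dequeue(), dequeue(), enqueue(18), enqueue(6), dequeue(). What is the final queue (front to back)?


enqueue(18) -> [18]
dequeue() returns 18 -> []
enqueue(13) -> [13]
enqueue(17) -> [13, 17]
dequeue() returns 13 -> [17]
dequeue() returns 17 -> []
enqueue(18) -> [18]
enqueue(6) -> [18, 6]
dequeue() returns 18 -> [6]
Final queue (front to back): [6]


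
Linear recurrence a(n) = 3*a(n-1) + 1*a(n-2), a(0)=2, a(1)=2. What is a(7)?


Build bottom-up:
...a(5)=284, a(6)=938, a(7)=3*938+1*284=3098


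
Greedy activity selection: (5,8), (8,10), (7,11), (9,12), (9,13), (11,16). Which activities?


Greedy: pick earliest-ending, then skip overlaps.
Selected (3 activities): [(5, 8), (8, 10), (11, 16)]


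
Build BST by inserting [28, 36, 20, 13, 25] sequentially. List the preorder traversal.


Root = 28; build tree by BST insertion.
Preorder traversal: [28, 20, 13, 25, 36]


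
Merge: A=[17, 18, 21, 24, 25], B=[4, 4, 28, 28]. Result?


Compare heads, take smaller each step.
Merged: [4, 4, 17, 18, 21, 24, 25, 28, 28]


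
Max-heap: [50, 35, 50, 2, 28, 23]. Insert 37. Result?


Append 37: [50, 35, 50, 2, 28, 23, 37]
Bubble up: no swaps needed
Result: [50, 35, 50, 2, 28, 23, 37]


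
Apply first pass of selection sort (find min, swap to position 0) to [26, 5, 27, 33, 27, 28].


After one pass: [5, 26, 27, 33, 27, 28]


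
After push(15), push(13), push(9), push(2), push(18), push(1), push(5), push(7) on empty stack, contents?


push(15) -> [15]
push(13) -> [15, 13]
push(9) -> [15, 13, 9]
push(2) -> [15, 13, 9, 2]
push(18) -> [15, 13, 9, 2, 18]
push(1) -> [15, 13, 9, 2, 18, 1]
push(5) -> [15, 13, 9, 2, 18, 1, 5]
push(7) -> [15, 13, 9, 2, 18, 1, 5, 7]
Final stack (bottom to top): [15, 13, 9, 2, 18, 1, 5, 7]


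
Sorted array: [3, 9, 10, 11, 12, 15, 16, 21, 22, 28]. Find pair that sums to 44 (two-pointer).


Two pointers: lo=0, hi=9
Found pair: (16, 28) summing to 44


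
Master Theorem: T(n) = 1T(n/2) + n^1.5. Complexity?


a=1, b=2, c=1.5. log_2(1)=0 < c=1.5. Case 3: O(n^c) = O(n^1.500)
Complexity: O(n^1.500)


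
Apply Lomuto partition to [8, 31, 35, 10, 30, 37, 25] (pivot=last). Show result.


Elements <= 25 go left of pivot.
Result: [8, 10, 25, 31, 30, 37, 35], pivot at index 2


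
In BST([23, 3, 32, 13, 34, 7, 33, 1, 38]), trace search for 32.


BST root = 23
Search for 32: compare at each node
Path: [23, 32]


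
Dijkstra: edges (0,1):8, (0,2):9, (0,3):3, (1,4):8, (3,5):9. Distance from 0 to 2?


Dijkstra from 0:
Distances: {0: 0, 1: 8, 2: 9, 3: 3, 4: 16, 5: 12}
Shortest distance to 2 = 9, path = [0, 2]


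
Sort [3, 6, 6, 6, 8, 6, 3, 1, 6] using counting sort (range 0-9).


Count array: [0, 1, 0, 2, 0, 0, 5, 0, 1, 0]
Reconstruct: [1, 3, 3, 6, 6, 6, 6, 6, 8]


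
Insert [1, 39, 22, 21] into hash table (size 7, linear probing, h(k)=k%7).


Insertions: 1->slot 1; 39->slot 4; 22->slot 2; 21->slot 0
Table: [21, 1, 22, None, 39, None, None]


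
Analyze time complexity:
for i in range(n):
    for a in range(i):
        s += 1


Per nesting level: O(n) * O(n) [triangular over i] = O(n^2)
Complexity: O(n^2)


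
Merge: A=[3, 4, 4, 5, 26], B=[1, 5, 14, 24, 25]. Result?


Compare heads, take smaller each step.
Merged: [1, 3, 4, 4, 5, 5, 14, 24, 25, 26]


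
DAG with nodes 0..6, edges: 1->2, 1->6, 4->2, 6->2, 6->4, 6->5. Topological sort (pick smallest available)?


Kahn's algorithm, process smallest node first
Order: [0, 1, 3, 6, 4, 2, 5]


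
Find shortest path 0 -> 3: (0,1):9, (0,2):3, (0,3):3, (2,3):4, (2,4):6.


Dijkstra from 0:
Distances: {0: 0, 1: 9, 2: 3, 3: 3, 4: 9}
Shortest distance to 3 = 3, path = [0, 3]


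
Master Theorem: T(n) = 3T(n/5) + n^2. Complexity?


a=3, b=5, c=2. log_5(3)=0.683 < c=2. Case 3: O(n^c) = O(n^2)
Complexity: O(n^2)


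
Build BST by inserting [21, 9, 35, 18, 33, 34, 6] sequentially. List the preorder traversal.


Root = 21; build tree by BST insertion.
Preorder traversal: [21, 9, 6, 18, 35, 33, 34]


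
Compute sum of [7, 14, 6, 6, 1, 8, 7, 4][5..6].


Prefix sums: [0, 7, 21, 27, 33, 34, 42, 49, 53]
Sum[5..6] = prefix[7] - prefix[5] = 49 - 34 = 15


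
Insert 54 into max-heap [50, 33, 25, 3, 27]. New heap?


Append 54: [50, 33, 25, 3, 27, 54]
Bubble up: swap idx 5(54) with idx 2(25); swap idx 2(54) with idx 0(50)
Result: [54, 33, 50, 3, 27, 25]


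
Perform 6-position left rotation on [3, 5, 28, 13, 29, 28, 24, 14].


Left rotate by 6: [24, 14, 3, 5, 28, 13, 29, 28]


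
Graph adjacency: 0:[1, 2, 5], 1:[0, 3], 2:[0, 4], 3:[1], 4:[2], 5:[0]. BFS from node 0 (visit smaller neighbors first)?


BFS queue: start with [0]
Visit order: [0, 1, 2, 5, 3, 4]


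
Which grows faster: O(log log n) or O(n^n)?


double-logarithmic grows slower than n^n
O(log log n) is asymptotically smaller; O(n^n) grows faster


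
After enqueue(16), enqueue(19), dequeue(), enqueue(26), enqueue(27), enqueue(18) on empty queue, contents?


enqueue(16) -> [16]
enqueue(19) -> [16, 19]
dequeue() returns 16 -> [19]
enqueue(26) -> [19, 26]
enqueue(27) -> [19, 26, 27]
enqueue(18) -> [19, 26, 27, 18]
Final queue (front to back): [19, 26, 27, 18]


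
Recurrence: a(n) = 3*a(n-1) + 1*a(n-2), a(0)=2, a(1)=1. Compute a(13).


Build bottom-up:
...a(11)=227155, a(12)=750242, a(13)=3*750242+1*227155=2477881


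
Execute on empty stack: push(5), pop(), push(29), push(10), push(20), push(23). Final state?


push(5) -> [5]
pop() returns 5 -> []
push(29) -> [29]
push(10) -> [29, 10]
push(20) -> [29, 10, 20]
push(23) -> [29, 10, 20, 23]
Final stack (bottom to top): [29, 10, 20, 23]


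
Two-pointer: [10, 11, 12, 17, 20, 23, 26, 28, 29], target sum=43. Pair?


Two pointers: lo=0, hi=8
Found pair: (17, 26) summing to 43


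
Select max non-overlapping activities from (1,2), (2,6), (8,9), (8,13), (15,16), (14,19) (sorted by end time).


Greedy: pick earliest-ending, then skip overlaps.
Selected (4 activities): [(1, 2), (2, 6), (8, 9), (15, 16)]


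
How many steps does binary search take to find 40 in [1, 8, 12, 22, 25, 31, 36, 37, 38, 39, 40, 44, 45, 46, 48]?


Search for 40:
[0,14] mid=7 arr[7]=37
[8,14] mid=11 arr[11]=44
[8,10] mid=9 arr[9]=39
[10,10] mid=10 arr[10]=40
Total: 4 comparisons


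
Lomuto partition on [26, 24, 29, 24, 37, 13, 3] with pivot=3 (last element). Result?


Elements <= 3 go left of pivot.
Result: [3, 24, 29, 24, 37, 13, 26], pivot at index 0


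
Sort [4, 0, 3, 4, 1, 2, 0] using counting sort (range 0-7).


Count array: [2, 1, 1, 1, 2, 0, 0, 0]
Reconstruct: [0, 0, 1, 2, 3, 4, 4]


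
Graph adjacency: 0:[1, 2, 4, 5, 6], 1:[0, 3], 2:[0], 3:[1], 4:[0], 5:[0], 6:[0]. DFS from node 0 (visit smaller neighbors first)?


DFS stack-based: start with [0]
Visit order: [0, 1, 3, 2, 4, 5, 6]


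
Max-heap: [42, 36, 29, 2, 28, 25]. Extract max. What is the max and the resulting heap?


Max = 42
Replace root with last, heapify down
Resulting heap: [36, 28, 29, 2, 25]


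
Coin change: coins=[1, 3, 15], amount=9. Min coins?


dp[0]=0; dp[i]=1+min(dp[i-c] for c in coins)
...dp[4]=2, dp[5]=3, dp[6]=2, dp[7]=3, dp[8]=4, dp[9]=3
Minimum coins for 9 = 3


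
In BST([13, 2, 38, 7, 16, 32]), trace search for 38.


BST root = 13
Search for 38: compare at each node
Path: [13, 38]


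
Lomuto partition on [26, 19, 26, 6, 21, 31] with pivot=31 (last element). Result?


Elements <= 31 go left of pivot.
Result: [26, 19, 26, 6, 21, 31], pivot at index 5


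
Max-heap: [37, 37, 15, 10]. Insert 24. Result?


Append 24: [37, 37, 15, 10, 24]
Bubble up: no swaps needed
Result: [37, 37, 15, 10, 24]


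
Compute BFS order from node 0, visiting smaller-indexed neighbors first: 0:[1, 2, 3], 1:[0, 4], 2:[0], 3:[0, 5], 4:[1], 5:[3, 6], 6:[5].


BFS queue: start with [0]
Visit order: [0, 1, 2, 3, 4, 5, 6]


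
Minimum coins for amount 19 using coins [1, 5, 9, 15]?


dp[0]=0; dp[i]=1+min(dp[i-c] for c in coins)
...dp[14]=2, dp[15]=1, dp[16]=2, dp[17]=3, dp[18]=2, dp[19]=3
Minimum coins for 19 = 3


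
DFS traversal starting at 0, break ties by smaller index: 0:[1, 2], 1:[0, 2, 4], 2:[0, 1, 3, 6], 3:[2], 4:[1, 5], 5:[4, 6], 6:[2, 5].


DFS stack-based: start with [0]
Visit order: [0, 1, 2, 3, 6, 5, 4]


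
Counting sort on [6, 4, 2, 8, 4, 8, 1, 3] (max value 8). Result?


Count array: [0, 1, 1, 1, 2, 0, 1, 0, 2]
Reconstruct: [1, 2, 3, 4, 4, 6, 8, 8]


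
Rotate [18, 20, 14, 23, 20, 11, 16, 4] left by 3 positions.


Left rotate by 3: [23, 20, 11, 16, 4, 18, 20, 14]


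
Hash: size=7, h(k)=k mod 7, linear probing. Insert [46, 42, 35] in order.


Insertions: 46->slot 4; 42->slot 0; 35->slot 1
Table: [42, 35, None, None, 46, None, None]


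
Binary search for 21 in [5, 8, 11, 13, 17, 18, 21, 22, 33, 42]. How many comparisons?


Search for 21:
[0,9] mid=4 arr[4]=17
[5,9] mid=7 arr[7]=22
[5,6] mid=5 arr[5]=18
[6,6] mid=6 arr[6]=21
Total: 4 comparisons


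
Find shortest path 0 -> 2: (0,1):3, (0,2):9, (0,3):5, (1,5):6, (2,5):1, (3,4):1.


Dijkstra from 0:
Distances: {0: 0, 1: 3, 2: 9, 3: 5, 4: 6, 5: 9}
Shortest distance to 2 = 9, path = [0, 2]


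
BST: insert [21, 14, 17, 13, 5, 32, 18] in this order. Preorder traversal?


Root = 21; build tree by BST insertion.
Preorder traversal: [21, 14, 13, 5, 17, 18, 32]


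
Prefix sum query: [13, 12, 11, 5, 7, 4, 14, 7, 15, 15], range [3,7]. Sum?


Prefix sums: [0, 13, 25, 36, 41, 48, 52, 66, 73, 88, 103]
Sum[3..7] = prefix[8] - prefix[3] = 73 - 36 = 37


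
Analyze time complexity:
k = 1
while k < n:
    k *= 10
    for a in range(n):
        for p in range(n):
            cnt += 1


Per nesting level: O(log n) * O(n) * O(n) = O(n^2 log n)
Complexity: O(n^2 log n)


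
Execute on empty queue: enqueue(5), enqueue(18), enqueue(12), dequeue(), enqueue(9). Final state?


enqueue(5) -> [5]
enqueue(18) -> [5, 18]
enqueue(12) -> [5, 18, 12]
dequeue() returns 5 -> [18, 12]
enqueue(9) -> [18, 12, 9]
Final queue (front to back): [18, 12, 9]


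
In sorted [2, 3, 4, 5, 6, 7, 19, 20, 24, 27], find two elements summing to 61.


Two pointers: lo=0, hi=9
No pair sums to 61


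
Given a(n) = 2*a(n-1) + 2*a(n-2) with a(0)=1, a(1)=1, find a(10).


Build bottom-up:
...a(8)=1552, a(9)=4240, a(10)=2*4240+2*1552=11584


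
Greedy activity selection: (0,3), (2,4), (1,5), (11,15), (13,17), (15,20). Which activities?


Greedy: pick earliest-ending, then skip overlaps.
Selected (3 activities): [(0, 3), (11, 15), (15, 20)]


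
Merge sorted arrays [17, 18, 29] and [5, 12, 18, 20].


Compare heads, take smaller each step.
Merged: [5, 12, 17, 18, 18, 20, 29]


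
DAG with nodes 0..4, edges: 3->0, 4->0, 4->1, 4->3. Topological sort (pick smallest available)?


Kahn's algorithm, process smallest node first
Order: [2, 4, 1, 3, 0]


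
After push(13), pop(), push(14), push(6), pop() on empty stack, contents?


push(13) -> [13]
pop() returns 13 -> []
push(14) -> [14]
push(6) -> [14, 6]
pop() returns 6 -> [14]
Final stack (bottom to top): [14]


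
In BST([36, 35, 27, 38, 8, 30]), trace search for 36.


BST root = 36
Search for 36: compare at each node
Path: [36]


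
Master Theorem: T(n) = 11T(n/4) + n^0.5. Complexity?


a=11, b=4, c=0.5. log_4(11)=1.730 > c=0.5. Case 1: O(n^log_b(a)) = O(n^1.730)
Complexity: O(n^1.730)


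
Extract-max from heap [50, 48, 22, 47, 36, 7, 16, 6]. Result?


Max = 50
Replace root with last, heapify down
Resulting heap: [48, 47, 22, 6, 36, 7, 16]


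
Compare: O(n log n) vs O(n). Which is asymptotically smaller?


linear grows slower than linearithmic
O(n) is asymptotically smaller; O(n log n) grows faster


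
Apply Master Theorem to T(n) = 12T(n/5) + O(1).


a=12, b=5, c=0. log_5(12)=1.544 > c=0. Case 1: O(n^log_b(a)) = O(n^1.544)
Complexity: O(n^1.544)


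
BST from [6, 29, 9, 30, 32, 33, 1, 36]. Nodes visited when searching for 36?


BST root = 6
Search for 36: compare at each node
Path: [6, 29, 30, 32, 33, 36]


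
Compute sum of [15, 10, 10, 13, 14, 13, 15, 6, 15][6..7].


Prefix sums: [0, 15, 25, 35, 48, 62, 75, 90, 96, 111]
Sum[6..7] = prefix[8] - prefix[6] = 96 - 75 = 21


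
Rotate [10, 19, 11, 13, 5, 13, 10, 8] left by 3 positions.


Left rotate by 3: [13, 5, 13, 10, 8, 10, 19, 11]


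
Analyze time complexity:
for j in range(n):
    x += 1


Per nesting level: O(n) = O(n)
Complexity: O(n)


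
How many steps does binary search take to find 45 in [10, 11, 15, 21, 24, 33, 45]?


Search for 45:
[0,6] mid=3 arr[3]=21
[4,6] mid=5 arr[5]=33
[6,6] mid=6 arr[6]=45
Total: 3 comparisons


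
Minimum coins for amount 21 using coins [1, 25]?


dp[0]=0; dp[i]=1+min(dp[i-c] for c in coins)
...dp[16]=16, dp[17]=17, dp[18]=18, dp[19]=19, dp[20]=20, dp[21]=21
Minimum coins for 21 = 21


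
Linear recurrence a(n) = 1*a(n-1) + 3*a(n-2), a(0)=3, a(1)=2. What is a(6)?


Build bottom-up:
...a(4)=50, a(5)=101, a(6)=1*101+3*50=251


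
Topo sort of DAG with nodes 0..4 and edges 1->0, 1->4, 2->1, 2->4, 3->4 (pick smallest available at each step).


Kahn's algorithm, process smallest node first
Order: [2, 1, 0, 3, 4]


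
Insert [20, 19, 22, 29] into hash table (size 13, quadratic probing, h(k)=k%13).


Insertions: 20->slot 7; 19->slot 6; 22->slot 9; 29->slot 3
Table: [None, None, None, 29, None, None, 19, 20, None, 22, None, None, None]


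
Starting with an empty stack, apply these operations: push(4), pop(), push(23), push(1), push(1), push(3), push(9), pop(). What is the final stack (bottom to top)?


push(4) -> [4]
pop() returns 4 -> []
push(23) -> [23]
push(1) -> [23, 1]
push(1) -> [23, 1, 1]
push(3) -> [23, 1, 1, 3]
push(9) -> [23, 1, 1, 3, 9]
pop() returns 9 -> [23, 1, 1, 3]
Final stack (bottom to top): [23, 1, 1, 3]


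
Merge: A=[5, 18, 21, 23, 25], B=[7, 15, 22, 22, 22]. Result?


Compare heads, take smaller each step.
Merged: [5, 7, 15, 18, 21, 22, 22, 22, 23, 25]


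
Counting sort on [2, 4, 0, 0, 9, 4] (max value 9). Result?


Count array: [2, 0, 1, 0, 2, 0, 0, 0, 0, 1]
Reconstruct: [0, 0, 2, 4, 4, 9]


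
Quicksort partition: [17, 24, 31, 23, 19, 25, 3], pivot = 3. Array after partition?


Elements <= 3 go left of pivot.
Result: [3, 24, 31, 23, 19, 25, 17], pivot at index 0


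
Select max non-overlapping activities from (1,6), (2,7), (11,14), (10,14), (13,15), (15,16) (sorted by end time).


Greedy: pick earliest-ending, then skip overlaps.
Selected (3 activities): [(1, 6), (11, 14), (15, 16)]


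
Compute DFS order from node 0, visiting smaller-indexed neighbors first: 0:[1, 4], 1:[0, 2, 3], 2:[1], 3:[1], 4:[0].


DFS stack-based: start with [0]
Visit order: [0, 1, 2, 3, 4]


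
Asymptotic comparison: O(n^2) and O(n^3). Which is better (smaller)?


quadratic grows slower than cubic
O(n^2) is asymptotically smaller; O(n^3) grows faster


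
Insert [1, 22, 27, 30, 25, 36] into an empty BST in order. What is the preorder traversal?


Root = 1; build tree by BST insertion.
Preorder traversal: [1, 22, 27, 25, 30, 36]


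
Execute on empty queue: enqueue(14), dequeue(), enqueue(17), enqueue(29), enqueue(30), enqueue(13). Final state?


enqueue(14) -> [14]
dequeue() returns 14 -> []
enqueue(17) -> [17]
enqueue(29) -> [17, 29]
enqueue(30) -> [17, 29, 30]
enqueue(13) -> [17, 29, 30, 13]
Final queue (front to back): [17, 29, 30, 13]


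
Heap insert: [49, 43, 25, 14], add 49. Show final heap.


Append 49: [49, 43, 25, 14, 49]
Bubble up: swap idx 4(49) with idx 1(43)
Result: [49, 49, 25, 14, 43]


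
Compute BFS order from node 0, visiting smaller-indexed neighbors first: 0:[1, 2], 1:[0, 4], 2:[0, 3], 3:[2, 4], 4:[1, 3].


BFS queue: start with [0]
Visit order: [0, 1, 2, 4, 3]


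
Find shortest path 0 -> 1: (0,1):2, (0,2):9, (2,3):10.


Dijkstra from 0:
Distances: {0: 0, 1: 2, 2: 9, 3: 19}
Shortest distance to 1 = 2, path = [0, 1]


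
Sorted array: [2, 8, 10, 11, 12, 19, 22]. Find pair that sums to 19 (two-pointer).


Two pointers: lo=0, hi=6
Found pair: (8, 11) summing to 19


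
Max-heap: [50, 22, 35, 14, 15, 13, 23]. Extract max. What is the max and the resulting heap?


Max = 50
Replace root with last, heapify down
Resulting heap: [35, 22, 23, 14, 15, 13]


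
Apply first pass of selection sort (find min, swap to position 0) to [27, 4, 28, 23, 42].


After one pass: [4, 27, 28, 23, 42]


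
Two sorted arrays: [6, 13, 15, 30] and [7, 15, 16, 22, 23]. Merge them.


Compare heads, take smaller each step.
Merged: [6, 7, 13, 15, 15, 16, 22, 23, 30]


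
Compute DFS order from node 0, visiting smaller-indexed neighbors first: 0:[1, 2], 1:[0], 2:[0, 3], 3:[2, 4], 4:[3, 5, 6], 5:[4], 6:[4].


DFS stack-based: start with [0]
Visit order: [0, 1, 2, 3, 4, 5, 6]


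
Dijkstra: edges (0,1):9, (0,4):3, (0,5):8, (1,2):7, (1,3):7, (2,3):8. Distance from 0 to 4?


Dijkstra from 0:
Distances: {0: 0, 1: 9, 2: 16, 3: 16, 4: 3, 5: 8}
Shortest distance to 4 = 3, path = [0, 4]


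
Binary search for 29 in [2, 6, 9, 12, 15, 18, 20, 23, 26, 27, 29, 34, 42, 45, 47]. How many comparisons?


Search for 29:
[0,14] mid=7 arr[7]=23
[8,14] mid=11 arr[11]=34
[8,10] mid=9 arr[9]=27
[10,10] mid=10 arr[10]=29
Total: 4 comparisons


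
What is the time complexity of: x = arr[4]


Analysis: constant-time operation, no loop
Complexity: O(1)


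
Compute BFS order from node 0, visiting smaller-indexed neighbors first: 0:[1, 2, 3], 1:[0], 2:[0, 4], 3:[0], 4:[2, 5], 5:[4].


BFS queue: start with [0]
Visit order: [0, 1, 2, 3, 4, 5]


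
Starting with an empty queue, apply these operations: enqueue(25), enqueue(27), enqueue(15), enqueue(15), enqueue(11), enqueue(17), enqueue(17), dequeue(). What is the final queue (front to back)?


enqueue(25) -> [25]
enqueue(27) -> [25, 27]
enqueue(15) -> [25, 27, 15]
enqueue(15) -> [25, 27, 15, 15]
enqueue(11) -> [25, 27, 15, 15, 11]
enqueue(17) -> [25, 27, 15, 15, 11, 17]
enqueue(17) -> [25, 27, 15, 15, 11, 17, 17]
dequeue() returns 25 -> [27, 15, 15, 11, 17, 17]
Final queue (front to back): [27, 15, 15, 11, 17, 17]


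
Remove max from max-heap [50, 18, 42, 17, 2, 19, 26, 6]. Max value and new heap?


Max = 50
Replace root with last, heapify down
Resulting heap: [42, 18, 26, 17, 2, 19, 6]


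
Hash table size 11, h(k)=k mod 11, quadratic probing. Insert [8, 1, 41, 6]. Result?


Insertions: 8->slot 8; 1->slot 1; 41->slot 9; 6->slot 6
Table: [None, 1, None, None, None, None, 6, None, 8, 41, None]


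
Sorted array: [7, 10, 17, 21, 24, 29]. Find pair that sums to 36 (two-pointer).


Two pointers: lo=0, hi=5
Found pair: (7, 29) summing to 36


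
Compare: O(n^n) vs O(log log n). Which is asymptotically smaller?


double-logarithmic grows slower than n^n
O(log log n) is asymptotically smaller; O(n^n) grows faster


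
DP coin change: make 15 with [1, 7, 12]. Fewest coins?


dp[0]=0; dp[i]=1+min(dp[i-c] for c in coins)
...dp[10]=4, dp[11]=5, dp[12]=1, dp[13]=2, dp[14]=2, dp[15]=3
Minimum coins for 15 = 3


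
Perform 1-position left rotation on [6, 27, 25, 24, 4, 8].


Left rotate by 1: [27, 25, 24, 4, 8, 6]


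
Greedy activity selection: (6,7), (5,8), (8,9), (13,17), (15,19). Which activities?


Greedy: pick earliest-ending, then skip overlaps.
Selected (3 activities): [(6, 7), (8, 9), (13, 17)]


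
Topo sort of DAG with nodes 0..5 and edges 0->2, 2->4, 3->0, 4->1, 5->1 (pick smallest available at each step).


Kahn's algorithm, process smallest node first
Order: [3, 0, 2, 4, 5, 1]


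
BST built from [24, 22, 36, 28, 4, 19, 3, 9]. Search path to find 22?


BST root = 24
Search for 22: compare at each node
Path: [24, 22]


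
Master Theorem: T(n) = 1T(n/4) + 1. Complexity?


a=1, b=4, c=0. log_4(1)=0 = c=0. Case 2: O(n^c log n) = O(log n)
Complexity: O(log n)


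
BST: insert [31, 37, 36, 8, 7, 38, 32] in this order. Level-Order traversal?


Root = 31; build tree by BST insertion.
Level-Order traversal: [31, 8, 37, 7, 36, 38, 32]


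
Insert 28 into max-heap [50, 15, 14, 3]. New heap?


Append 28: [50, 15, 14, 3, 28]
Bubble up: swap idx 4(28) with idx 1(15)
Result: [50, 28, 14, 3, 15]


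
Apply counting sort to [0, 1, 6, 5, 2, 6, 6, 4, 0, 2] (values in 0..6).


Count array: [2, 1, 2, 0, 1, 1, 3]
Reconstruct: [0, 0, 1, 2, 2, 4, 5, 6, 6, 6]


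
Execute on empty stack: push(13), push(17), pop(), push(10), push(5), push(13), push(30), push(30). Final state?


push(13) -> [13]
push(17) -> [13, 17]
pop() returns 17 -> [13]
push(10) -> [13, 10]
push(5) -> [13, 10, 5]
push(13) -> [13, 10, 5, 13]
push(30) -> [13, 10, 5, 13, 30]
push(30) -> [13, 10, 5, 13, 30, 30]
Final stack (bottom to top): [13, 10, 5, 13, 30, 30]


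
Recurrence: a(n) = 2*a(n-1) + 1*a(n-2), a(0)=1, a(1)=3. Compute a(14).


Build bottom-up:
...a(12)=47321, a(13)=114243, a(14)=2*114243+1*47321=275807


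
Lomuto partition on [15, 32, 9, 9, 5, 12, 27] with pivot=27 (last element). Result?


Elements <= 27 go left of pivot.
Result: [15, 9, 9, 5, 12, 27, 32], pivot at index 5


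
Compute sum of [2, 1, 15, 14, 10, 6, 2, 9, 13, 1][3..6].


Prefix sums: [0, 2, 3, 18, 32, 42, 48, 50, 59, 72, 73]
Sum[3..6] = prefix[7] - prefix[3] = 50 - 18 = 32


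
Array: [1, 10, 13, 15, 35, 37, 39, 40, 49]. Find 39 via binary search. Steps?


Search for 39:
[0,8] mid=4 arr[4]=35
[5,8] mid=6 arr[6]=39
Total: 2 comparisons


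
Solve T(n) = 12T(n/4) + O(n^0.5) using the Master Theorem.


a=12, b=4, c=0.5. log_4(12)=1.792 > c=0.5. Case 1: O(n^log_b(a)) = O(n^1.792)
Complexity: O(n^1.792)


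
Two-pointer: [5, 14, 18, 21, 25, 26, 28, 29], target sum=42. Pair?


Two pointers: lo=0, hi=7
Found pair: (14, 28) summing to 42


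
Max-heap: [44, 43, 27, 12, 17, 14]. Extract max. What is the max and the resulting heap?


Max = 44
Replace root with last, heapify down
Resulting heap: [43, 17, 27, 12, 14]


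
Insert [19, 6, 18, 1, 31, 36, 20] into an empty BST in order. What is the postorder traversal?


Root = 19; build tree by BST insertion.
Postorder traversal: [1, 18, 6, 20, 36, 31, 19]


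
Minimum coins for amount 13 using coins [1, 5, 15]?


dp[0]=0; dp[i]=1+min(dp[i-c] for c in coins)
...dp[8]=4, dp[9]=5, dp[10]=2, dp[11]=3, dp[12]=4, dp[13]=5
Minimum coins for 13 = 5


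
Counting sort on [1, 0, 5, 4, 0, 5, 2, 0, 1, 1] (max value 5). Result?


Count array: [3, 3, 1, 0, 1, 2]
Reconstruct: [0, 0, 0, 1, 1, 1, 2, 4, 5, 5]


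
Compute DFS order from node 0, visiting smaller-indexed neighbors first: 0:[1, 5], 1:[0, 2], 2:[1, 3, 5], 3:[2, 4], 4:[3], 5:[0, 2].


DFS stack-based: start with [0]
Visit order: [0, 1, 2, 3, 4, 5]


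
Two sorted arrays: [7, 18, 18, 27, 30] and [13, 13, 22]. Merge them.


Compare heads, take smaller each step.
Merged: [7, 13, 13, 18, 18, 22, 27, 30]


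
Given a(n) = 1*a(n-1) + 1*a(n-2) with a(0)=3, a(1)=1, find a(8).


Build bottom-up:
...a(6)=23, a(7)=37, a(8)=1*37+1*23=60


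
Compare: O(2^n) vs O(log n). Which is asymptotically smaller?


logarithmic grows slower than exponential
O(log n) is asymptotically smaller; O(2^n) grows faster


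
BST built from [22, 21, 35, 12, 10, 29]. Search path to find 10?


BST root = 22
Search for 10: compare at each node
Path: [22, 21, 12, 10]


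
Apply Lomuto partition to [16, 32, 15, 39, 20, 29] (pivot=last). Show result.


Elements <= 29 go left of pivot.
Result: [16, 15, 20, 29, 32, 39], pivot at index 3


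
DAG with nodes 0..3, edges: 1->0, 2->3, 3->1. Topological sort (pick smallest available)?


Kahn's algorithm, process smallest node first
Order: [2, 3, 1, 0]


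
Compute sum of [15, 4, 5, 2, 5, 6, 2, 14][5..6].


Prefix sums: [0, 15, 19, 24, 26, 31, 37, 39, 53]
Sum[5..6] = prefix[7] - prefix[5] = 39 - 31 = 8


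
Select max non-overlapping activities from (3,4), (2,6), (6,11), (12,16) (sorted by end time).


Greedy: pick earliest-ending, then skip overlaps.
Selected (3 activities): [(3, 4), (6, 11), (12, 16)]


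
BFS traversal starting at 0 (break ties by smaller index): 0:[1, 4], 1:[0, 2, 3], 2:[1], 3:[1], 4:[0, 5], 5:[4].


BFS queue: start with [0]
Visit order: [0, 1, 4, 2, 3, 5]


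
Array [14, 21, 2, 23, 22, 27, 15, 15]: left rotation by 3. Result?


Left rotate by 3: [23, 22, 27, 15, 15, 14, 21, 2]


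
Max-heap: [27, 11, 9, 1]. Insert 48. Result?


Append 48: [27, 11, 9, 1, 48]
Bubble up: swap idx 4(48) with idx 1(11); swap idx 1(48) with idx 0(27)
Result: [48, 27, 9, 1, 11]


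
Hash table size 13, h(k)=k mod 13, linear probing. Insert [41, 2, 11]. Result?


Insertions: 41->slot 2; 2->slot 3; 11->slot 11
Table: [None, None, 41, 2, None, None, None, None, None, None, None, 11, None]


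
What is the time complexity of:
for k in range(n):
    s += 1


Per nesting level: O(n) = O(n)
Complexity: O(n)


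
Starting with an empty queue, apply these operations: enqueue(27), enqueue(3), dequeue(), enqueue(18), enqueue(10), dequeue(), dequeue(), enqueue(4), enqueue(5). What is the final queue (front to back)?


enqueue(27) -> [27]
enqueue(3) -> [27, 3]
dequeue() returns 27 -> [3]
enqueue(18) -> [3, 18]
enqueue(10) -> [3, 18, 10]
dequeue() returns 3 -> [18, 10]
dequeue() returns 18 -> [10]
enqueue(4) -> [10, 4]
enqueue(5) -> [10, 4, 5]
Final queue (front to back): [10, 4, 5]


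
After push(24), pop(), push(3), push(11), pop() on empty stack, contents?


push(24) -> [24]
pop() returns 24 -> []
push(3) -> [3]
push(11) -> [3, 11]
pop() returns 11 -> [3]
Final stack (bottom to top): [3]


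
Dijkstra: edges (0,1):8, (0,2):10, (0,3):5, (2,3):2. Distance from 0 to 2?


Dijkstra from 0:
Distances: {0: 0, 1: 8, 2: 7, 3: 5}
Shortest distance to 2 = 7, path = [0, 3, 2]


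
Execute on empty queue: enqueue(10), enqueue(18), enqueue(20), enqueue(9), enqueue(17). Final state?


enqueue(10) -> [10]
enqueue(18) -> [10, 18]
enqueue(20) -> [10, 18, 20]
enqueue(9) -> [10, 18, 20, 9]
enqueue(17) -> [10, 18, 20, 9, 17]
Final queue (front to back): [10, 18, 20, 9, 17]


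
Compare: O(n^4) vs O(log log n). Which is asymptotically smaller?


double-logarithmic grows slower than quartic
O(log log n) is asymptotically smaller; O(n^4) grows faster


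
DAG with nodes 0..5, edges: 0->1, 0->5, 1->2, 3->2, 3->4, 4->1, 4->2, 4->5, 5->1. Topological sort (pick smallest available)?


Kahn's algorithm, process smallest node first
Order: [0, 3, 4, 5, 1, 2]


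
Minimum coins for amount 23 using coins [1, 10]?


dp[0]=0; dp[i]=1+min(dp[i-c] for c in coins)
...dp[18]=9, dp[19]=10, dp[20]=2, dp[21]=3, dp[22]=4, dp[23]=5
Minimum coins for 23 = 5


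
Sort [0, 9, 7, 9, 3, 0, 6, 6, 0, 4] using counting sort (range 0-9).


Count array: [3, 0, 0, 1, 1, 0, 2, 1, 0, 2]
Reconstruct: [0, 0, 0, 3, 4, 6, 6, 7, 9, 9]


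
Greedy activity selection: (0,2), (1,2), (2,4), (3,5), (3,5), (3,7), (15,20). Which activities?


Greedy: pick earliest-ending, then skip overlaps.
Selected (3 activities): [(0, 2), (2, 4), (15, 20)]


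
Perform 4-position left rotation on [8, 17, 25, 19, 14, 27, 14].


Left rotate by 4: [14, 27, 14, 8, 17, 25, 19]


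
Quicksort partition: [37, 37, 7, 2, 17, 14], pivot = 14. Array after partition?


Elements <= 14 go left of pivot.
Result: [7, 2, 14, 37, 17, 37], pivot at index 2


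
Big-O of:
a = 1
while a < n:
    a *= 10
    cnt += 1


Per nesting level: O(log n) = O(log n)
Complexity: O(log n)


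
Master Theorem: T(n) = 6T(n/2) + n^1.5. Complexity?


a=6, b=2, c=1.5. log_2(6)=2.585 > c=1.5. Case 1: O(n^log_b(a)) = O(n^2.585)
Complexity: O(n^2.585)


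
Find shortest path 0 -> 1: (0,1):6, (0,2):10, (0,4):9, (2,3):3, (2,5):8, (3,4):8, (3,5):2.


Dijkstra from 0:
Distances: {0: 0, 1: 6, 2: 10, 3: 13, 4: 9, 5: 15}
Shortest distance to 1 = 6, path = [0, 1]


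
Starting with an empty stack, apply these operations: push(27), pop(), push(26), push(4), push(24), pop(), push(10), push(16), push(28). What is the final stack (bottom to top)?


push(27) -> [27]
pop() returns 27 -> []
push(26) -> [26]
push(4) -> [26, 4]
push(24) -> [26, 4, 24]
pop() returns 24 -> [26, 4]
push(10) -> [26, 4, 10]
push(16) -> [26, 4, 10, 16]
push(28) -> [26, 4, 10, 16, 28]
Final stack (bottom to top): [26, 4, 10, 16, 28]


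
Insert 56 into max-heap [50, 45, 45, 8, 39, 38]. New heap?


Append 56: [50, 45, 45, 8, 39, 38, 56]
Bubble up: swap idx 6(56) with idx 2(45); swap idx 2(56) with idx 0(50)
Result: [56, 45, 50, 8, 39, 38, 45]


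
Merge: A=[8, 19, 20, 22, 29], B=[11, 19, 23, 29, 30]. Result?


Compare heads, take smaller each step.
Merged: [8, 11, 19, 19, 20, 22, 23, 29, 29, 30]


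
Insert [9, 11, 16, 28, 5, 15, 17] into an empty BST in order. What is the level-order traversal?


Root = 9; build tree by BST insertion.
Level-Order traversal: [9, 5, 11, 16, 15, 28, 17]


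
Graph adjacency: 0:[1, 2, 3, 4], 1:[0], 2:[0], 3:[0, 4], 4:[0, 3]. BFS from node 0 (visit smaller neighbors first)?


BFS queue: start with [0]
Visit order: [0, 1, 2, 3, 4]


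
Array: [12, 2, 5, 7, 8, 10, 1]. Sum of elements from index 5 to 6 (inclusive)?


Prefix sums: [0, 12, 14, 19, 26, 34, 44, 45]
Sum[5..6] = prefix[7] - prefix[5] = 45 - 34 = 11


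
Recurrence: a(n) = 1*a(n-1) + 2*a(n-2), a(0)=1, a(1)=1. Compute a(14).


Build bottom-up:
...a(12)=2731, a(13)=5461, a(14)=1*5461+2*2731=10923


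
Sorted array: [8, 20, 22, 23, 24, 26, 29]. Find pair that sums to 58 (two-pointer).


Two pointers: lo=0, hi=6
No pair sums to 58


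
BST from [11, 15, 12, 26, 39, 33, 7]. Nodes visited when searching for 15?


BST root = 11
Search for 15: compare at each node
Path: [11, 15]


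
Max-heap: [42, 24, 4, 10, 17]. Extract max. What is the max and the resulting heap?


Max = 42
Replace root with last, heapify down
Resulting heap: [24, 17, 4, 10]


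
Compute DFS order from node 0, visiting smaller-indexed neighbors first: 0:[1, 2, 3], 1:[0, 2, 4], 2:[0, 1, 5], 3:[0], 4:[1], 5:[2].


DFS stack-based: start with [0]
Visit order: [0, 1, 2, 5, 4, 3]


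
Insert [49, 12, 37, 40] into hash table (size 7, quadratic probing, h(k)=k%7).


Insertions: 49->slot 0; 12->slot 5; 37->slot 2; 40->slot 6
Table: [49, None, 37, None, None, 12, 40]


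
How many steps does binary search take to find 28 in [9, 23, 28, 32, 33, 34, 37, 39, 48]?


Search for 28:
[0,8] mid=4 arr[4]=33
[0,3] mid=1 arr[1]=23
[2,3] mid=2 arr[2]=28
Total: 3 comparisons


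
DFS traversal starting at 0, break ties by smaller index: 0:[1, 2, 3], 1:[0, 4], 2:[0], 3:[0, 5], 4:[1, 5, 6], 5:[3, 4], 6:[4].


DFS stack-based: start with [0]
Visit order: [0, 1, 4, 5, 3, 6, 2]


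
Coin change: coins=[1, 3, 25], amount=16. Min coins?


dp[0]=0; dp[i]=1+min(dp[i-c] for c in coins)
...dp[11]=5, dp[12]=4, dp[13]=5, dp[14]=6, dp[15]=5, dp[16]=6
Minimum coins for 16 = 6


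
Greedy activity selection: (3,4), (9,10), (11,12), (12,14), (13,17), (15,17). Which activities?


Greedy: pick earliest-ending, then skip overlaps.
Selected (5 activities): [(3, 4), (9, 10), (11, 12), (12, 14), (15, 17)]


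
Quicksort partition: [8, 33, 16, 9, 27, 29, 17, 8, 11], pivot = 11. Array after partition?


Elements <= 11 go left of pivot.
Result: [8, 9, 8, 11, 27, 29, 17, 16, 33], pivot at index 3


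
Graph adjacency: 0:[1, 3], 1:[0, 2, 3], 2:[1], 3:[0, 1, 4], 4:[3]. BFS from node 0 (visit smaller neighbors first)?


BFS queue: start with [0]
Visit order: [0, 1, 3, 2, 4]


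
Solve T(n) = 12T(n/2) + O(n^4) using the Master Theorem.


a=12, b=2, c=4. log_2(12)=3.585 < c=4. Case 3: O(n^c) = O(n^4)
Complexity: O(n^4)


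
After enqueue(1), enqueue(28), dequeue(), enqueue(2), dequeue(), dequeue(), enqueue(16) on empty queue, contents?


enqueue(1) -> [1]
enqueue(28) -> [1, 28]
dequeue() returns 1 -> [28]
enqueue(2) -> [28, 2]
dequeue() returns 28 -> [2]
dequeue() returns 2 -> []
enqueue(16) -> [16]
Final queue (front to back): [16]


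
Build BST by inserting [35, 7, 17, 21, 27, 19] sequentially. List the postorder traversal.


Root = 35; build tree by BST insertion.
Postorder traversal: [19, 27, 21, 17, 7, 35]


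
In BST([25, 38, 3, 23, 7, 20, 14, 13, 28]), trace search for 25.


BST root = 25
Search for 25: compare at each node
Path: [25]


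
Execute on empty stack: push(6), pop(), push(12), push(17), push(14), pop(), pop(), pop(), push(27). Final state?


push(6) -> [6]
pop() returns 6 -> []
push(12) -> [12]
push(17) -> [12, 17]
push(14) -> [12, 17, 14]
pop() returns 14 -> [12, 17]
pop() returns 17 -> [12]
pop() returns 12 -> []
push(27) -> [27]
Final stack (bottom to top): [27]


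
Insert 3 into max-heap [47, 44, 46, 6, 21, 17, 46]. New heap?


Append 3: [47, 44, 46, 6, 21, 17, 46, 3]
Bubble up: no swaps needed
Result: [47, 44, 46, 6, 21, 17, 46, 3]
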